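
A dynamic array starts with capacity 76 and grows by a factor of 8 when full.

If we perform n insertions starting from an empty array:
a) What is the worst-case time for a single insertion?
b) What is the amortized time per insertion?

(a) Worst-case single insertion: O(n) -- when the array is full at capacity c, the resize copies all c elements, and c can be Theta(n).
(b) Resizes happen at sizes 76, 608, 4864, ... Total copy cost for n insertions: 76 + 608 + ... = O(n) (geometric series with ratio 1/8). Amortized cost per insertion: O(n)/n = O(1).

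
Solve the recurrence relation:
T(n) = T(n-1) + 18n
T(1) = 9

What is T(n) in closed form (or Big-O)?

Unrolling: T(n) = 9 + 18*(2 + 3 + ... + n) = 9 + 18*(n(n+1)/2 - 1) = O(n^2).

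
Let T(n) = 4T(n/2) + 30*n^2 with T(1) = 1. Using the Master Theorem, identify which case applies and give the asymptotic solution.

a=4, b=2, f(n)=30*n^2.
log_2(4) = 2, so n^(log_b(a)) = n^2.
f(n) = Theta(n^2), so Case 2 applies.
T(n) = Theta(n^2 log n).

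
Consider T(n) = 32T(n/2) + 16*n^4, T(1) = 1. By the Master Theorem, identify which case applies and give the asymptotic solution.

a=32, b=2, f(n)=16*n^4.
log_2(32) = 5 > 4.
Since f(n) = O(n^4) is polynomially smaller than n^5, Case 1 applies.
T(n) = Theta(n^5).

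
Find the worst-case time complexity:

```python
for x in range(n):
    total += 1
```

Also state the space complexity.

Time complexity: O(n).
Space complexity: O(1).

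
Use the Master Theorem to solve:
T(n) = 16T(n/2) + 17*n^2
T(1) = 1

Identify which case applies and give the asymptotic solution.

a=16, b=2, f(n)=17*n^2.
log_2(16) = 4 > 2.
Since f(n) = O(n^2) is polynomially smaller than n^4, Case 1 applies.
T(n) = Theta(n^4).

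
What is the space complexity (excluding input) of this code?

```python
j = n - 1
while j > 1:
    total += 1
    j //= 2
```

Space complexity: O(1).
Only a constant amount of auxiliary storage is used; nothing grows with n.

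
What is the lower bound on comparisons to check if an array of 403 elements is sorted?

To verify 403 elements are sorted, we must compare each consecutive pair. Skipping any pair allows an adversary to swap them. Therefore 402 comparisons are necessary and sufficient.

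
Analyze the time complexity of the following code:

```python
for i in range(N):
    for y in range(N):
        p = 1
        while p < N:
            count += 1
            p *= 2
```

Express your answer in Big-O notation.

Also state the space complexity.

Time complexity: O(n^2 log n).
Space complexity: O(1).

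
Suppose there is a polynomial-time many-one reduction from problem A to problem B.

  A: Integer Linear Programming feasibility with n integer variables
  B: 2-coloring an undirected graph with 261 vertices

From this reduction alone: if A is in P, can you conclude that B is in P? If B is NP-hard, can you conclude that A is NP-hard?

A poly-time reduction A <=_p B transfers tractability DOWN (B easy => A easy) and hardness UP (A hard => B hard), not the reverse.
From A in P, the reduction alone does NOT give B in P: any problem in P trivially reduces to SAT, yet SAT is not known to be in P.
From B NP-hard, the reduction alone does NOT give A NP-hard: again, easy problems reduce to hard ones.
(Here in fact A is NP-complete and B is in P, so no such reduction is known -- its existence would imply P = NP; the analysis concerns only what the assumed reduction would or would not let you conclude.)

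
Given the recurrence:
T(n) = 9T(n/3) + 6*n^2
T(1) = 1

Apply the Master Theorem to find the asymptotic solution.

a=9, b=3, f(n)=6*n^2. log_3(9) = 2. Case 2: T(n) = O(n^2 log n).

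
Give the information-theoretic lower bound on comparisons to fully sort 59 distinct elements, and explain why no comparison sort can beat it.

A comparison sort is a binary decision tree whose leaves are the 59! = 138683118545689835737939019720389406345902876772687432540821294940160000000000000 possible output permutations. A binary tree with L leaves has height >= ceil(log_2(L)). So any comparison sort needs >= ceil(log_2(59!)) = 267 comparisons in the worst case.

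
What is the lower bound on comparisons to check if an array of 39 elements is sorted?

To verify 39 elements are sorted, we must compare each consecutive pair. Skipping any pair allows an adversary to swap them. Therefore 38 comparisons are necessary and sufficient.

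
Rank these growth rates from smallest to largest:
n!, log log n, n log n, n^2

Ordered by growth rate: log log n < n log n < n^2 < n!.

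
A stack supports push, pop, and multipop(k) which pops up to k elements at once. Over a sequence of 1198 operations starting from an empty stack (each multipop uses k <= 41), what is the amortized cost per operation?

Each element is pushed exactly once and popped at most once (whether by pop or as part of a multipop). So the total number of individual pops over the whole sequence is at most the number of pushes, which is at most 1198. Total work <= 2 * 1198, hence O(1) amortized per operation.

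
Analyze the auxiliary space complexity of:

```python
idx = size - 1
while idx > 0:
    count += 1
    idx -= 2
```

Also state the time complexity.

Space complexity: O(1).
Only a constant amount of auxiliary storage is used; nothing grows with n.
Time complexity: O(n).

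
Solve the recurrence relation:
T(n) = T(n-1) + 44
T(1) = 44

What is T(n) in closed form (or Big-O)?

Unrolling: T(n) = T(n-1) + 44 = T(n-2) + 2*44 = ... = T(1) + (n-1)*44 = 44 + (n-1)*44 = 44n.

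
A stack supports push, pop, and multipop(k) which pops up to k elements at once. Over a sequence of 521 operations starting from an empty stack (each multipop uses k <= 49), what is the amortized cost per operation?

Each element is pushed exactly once and popped at most once (whether by pop or as part of a multipop). So the total number of individual pops over the whole sequence is at most the number of pushes, which is at most 521. Total work <= 2 * 521, hence O(1) amortized per operation.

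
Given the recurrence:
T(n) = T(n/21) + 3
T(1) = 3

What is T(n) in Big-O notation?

Each step divides n by 21 and adds 3. After log_21(n) steps, T(n) = O(log n).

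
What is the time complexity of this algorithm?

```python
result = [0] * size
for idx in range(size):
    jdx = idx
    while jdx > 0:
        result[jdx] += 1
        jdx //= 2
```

Time complexity: O(n log n).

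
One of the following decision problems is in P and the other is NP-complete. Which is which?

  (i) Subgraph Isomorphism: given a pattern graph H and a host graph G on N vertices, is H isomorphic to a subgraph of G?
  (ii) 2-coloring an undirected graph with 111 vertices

(i) is NP-complete: generalizes Clique and Hamiltonian Path (pattern size is part of the input).
(ii) is P: 2-coloring is bipartiteness testing via BFS, O(V+E).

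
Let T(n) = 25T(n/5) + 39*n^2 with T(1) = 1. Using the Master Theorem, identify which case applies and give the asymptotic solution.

a=25, b=5, f(n)=39*n^2.
log_5(25) = 2, so n^(log_b(a)) = n^2.
f(n) = Theta(n^2), so Case 2 applies.
T(n) = Theta(n^2 log n).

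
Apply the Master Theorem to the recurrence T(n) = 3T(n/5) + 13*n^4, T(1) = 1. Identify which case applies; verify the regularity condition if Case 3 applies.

a=3, b=5, f(n)=13*n^4.
log_5(3) = 0.6826 < 4.
f(n) = Omega(n^(0.6826+epsilon)) for some epsilon > 0, so Case 3 is the candidate.
Regularity: a*f(n/b) = 3*13*(n/5)^4 = (3/625)*13*n^4 <= c*f(n) with c = 3/625 < 1. Satisfied.
Case 3: T(n) = Theta(n^4).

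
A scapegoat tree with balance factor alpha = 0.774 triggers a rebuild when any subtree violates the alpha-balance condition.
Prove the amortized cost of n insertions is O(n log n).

Define potential Phi = c * sum of |size(left(v)) - size(right(v))| over all nodes. An insertion at depth d costs O(d) = O(log n) and increases Phi by O(log n). When a rebuild of subtree of size s occurs, it costs O(s) but reduces Phi by Omega(s). With alpha = 0.774, between rebuilds Omega(s) insertions must occur. Amortized cost per insertion: O(log n).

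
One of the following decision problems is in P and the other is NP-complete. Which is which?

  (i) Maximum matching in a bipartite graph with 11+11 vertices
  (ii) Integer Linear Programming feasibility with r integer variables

(i) is P: Hopcroft-Karp runs in O(E sqrt(V)).
(ii) is NP-complete: ILP feasibility is NP-complete (LP relaxation is in P).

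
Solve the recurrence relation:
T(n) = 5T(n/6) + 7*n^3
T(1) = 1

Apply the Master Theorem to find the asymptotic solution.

a=5, b=6, f(n)=7*n^3. log_6(5) = 0.8982 < 3. Case 3: T(n) = O(n^3).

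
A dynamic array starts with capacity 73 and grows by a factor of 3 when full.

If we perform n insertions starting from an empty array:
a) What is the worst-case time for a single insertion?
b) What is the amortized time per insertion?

(a) Worst-case single insertion: O(n) -- when the array is full at capacity c, the resize copies all c elements, and c can be Theta(n).
(b) Resizes happen at sizes 73, 219, 657, ... Total copy cost for n insertions: 73 + 219 + ... = O(n) (geometric series with ratio 1/3). Amortized cost per insertion: O(n)/n = O(1).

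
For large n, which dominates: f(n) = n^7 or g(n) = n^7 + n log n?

f(n) = n^7 and g(n) = n^7 + n log n are Theta of each other: the lower-order n log n term is o(n^7); both are Theta(n^7).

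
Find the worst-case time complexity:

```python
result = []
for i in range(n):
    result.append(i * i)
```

Time complexity: O(n).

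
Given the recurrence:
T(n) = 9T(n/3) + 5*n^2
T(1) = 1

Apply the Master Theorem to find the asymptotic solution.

a=9, b=3, f(n)=5*n^2. log_3(9) = 2. Case 2: T(n) = O(n^2 log n).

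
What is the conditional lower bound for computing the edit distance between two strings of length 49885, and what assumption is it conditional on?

Under SETH (the Strong Exponential Time Hypothesis), edit distance on length-49885 strings cannot be computed in O(n^(2-epsilon)) time for any epsilon > 0 (Backurs-Indyk). The reduction is from CNF-SAT via the orthogonal vectors problem.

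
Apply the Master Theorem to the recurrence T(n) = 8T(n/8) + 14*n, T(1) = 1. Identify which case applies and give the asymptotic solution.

a=8, b=8, f(n)=14*n.
log_8(8) = 1, so n^(log_b(a)) = n.
f(n) = Theta(n), so Case 2 applies.
T(n) = Theta(n log n).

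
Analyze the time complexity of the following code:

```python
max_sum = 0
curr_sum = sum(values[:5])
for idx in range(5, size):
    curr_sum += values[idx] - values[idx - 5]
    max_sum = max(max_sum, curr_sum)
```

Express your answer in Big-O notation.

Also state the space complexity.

Time complexity: O(n).
Space complexity: O(1).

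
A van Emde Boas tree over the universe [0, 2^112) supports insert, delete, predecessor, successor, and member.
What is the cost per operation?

vEB recursively partitions [0, 5192296858534827628530496329220096) into sqrt(u) clusters of size sqrt(u). Each operation recurses into either one cluster or the summary, never both: T(u) = T(sqrt(u)) + O(1) => T(u) = O(log log u) = O(log 112). This is worst-case, not just amortized.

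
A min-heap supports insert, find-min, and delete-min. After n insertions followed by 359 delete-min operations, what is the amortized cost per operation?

Insert takes O(log n) worst case. Delete-min takes O(log n). Over a sequence of n inserts and 359 delete-mins, total cost is O((n + 359) log n). Amortized per operation: O(log n).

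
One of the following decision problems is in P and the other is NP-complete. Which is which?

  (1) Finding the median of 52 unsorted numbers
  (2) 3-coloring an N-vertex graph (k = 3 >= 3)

(1) is P: linear-time selection (median-of-medians) runs in O(n).
(2) is NP-complete: graph k-coloring for k>=3 is NP-complete by reduction from 3-SAT.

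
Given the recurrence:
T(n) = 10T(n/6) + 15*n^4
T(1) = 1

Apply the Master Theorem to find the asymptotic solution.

a=10, b=6, f(n)=15*n^4. log_6(10) = 1.285 < 4. Case 3: T(n) = O(n^4).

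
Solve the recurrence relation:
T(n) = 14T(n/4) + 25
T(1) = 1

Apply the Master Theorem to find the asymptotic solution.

a=14, b=4, f(n)=25. log_4(14) = 1.904. Case 1 of Master Theorem: T(n) = O(n^1.904).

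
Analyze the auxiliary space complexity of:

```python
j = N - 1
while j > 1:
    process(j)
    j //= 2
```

Space complexity: O(1).
Only a constant amount of auxiliary storage is used; nothing grows with n.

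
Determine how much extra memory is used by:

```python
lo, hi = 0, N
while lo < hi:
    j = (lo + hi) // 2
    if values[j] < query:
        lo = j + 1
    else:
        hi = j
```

Space complexity: O(1).
Only a constant amount of auxiliary storage is used; nothing grows with n.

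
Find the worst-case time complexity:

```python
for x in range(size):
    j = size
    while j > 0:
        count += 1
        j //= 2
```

Time complexity: O(n log n).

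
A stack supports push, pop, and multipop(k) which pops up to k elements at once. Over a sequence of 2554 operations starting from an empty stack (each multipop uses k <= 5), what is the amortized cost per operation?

Each element is pushed exactly once and popped at most once (whether by pop or as part of a multipop). So the total number of individual pops over the whole sequence is at most the number of pushes, which is at most 2554. Total work <= 2 * 2554, hence O(1) amortized per operation.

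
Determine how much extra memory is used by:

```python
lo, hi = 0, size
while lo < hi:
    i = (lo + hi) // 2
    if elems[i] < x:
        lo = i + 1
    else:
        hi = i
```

Space complexity: O(1).
Only a constant amount of auxiliary storage is used; nothing grows with n.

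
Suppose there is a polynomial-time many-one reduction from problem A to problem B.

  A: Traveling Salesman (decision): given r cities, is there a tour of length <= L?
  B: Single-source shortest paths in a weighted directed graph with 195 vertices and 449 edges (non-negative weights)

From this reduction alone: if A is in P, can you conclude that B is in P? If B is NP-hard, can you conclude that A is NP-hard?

A poly-time reduction A <=_p B transfers tractability DOWN (B easy => A easy) and hardness UP (A hard => B hard), not the reverse.
From A in P, the reduction alone does NOT give B in P: any problem in P trivially reduces to SAT, yet SAT is not known to be in P.
From B NP-hard, the reduction alone does NOT give A NP-hard: again, easy problems reduce to hard ones.
(Here in fact A is NP-complete and B is in P, so no such reduction is known -- its existence would imply P = NP; the analysis concerns only what the assumed reduction would or would not let you conclude.)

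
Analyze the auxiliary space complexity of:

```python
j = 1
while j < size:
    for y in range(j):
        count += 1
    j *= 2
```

Space complexity: O(1).
Only a constant amount of auxiliary storage is used; nothing grows with n.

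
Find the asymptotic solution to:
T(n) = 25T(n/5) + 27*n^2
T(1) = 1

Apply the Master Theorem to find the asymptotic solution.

a=25, b=5, f(n)=27*n^2. log_5(25) = 2. Case 2: T(n) = O(n^2 log n).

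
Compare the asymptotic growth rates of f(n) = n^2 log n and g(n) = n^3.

g(n) = n^3 grows faster: n^3 / (n^2 log n) = n/log n -> infinity.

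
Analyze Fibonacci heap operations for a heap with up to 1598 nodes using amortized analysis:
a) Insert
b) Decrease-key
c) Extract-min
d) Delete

Fibonacci heaps use lazy consolidation. Potential function Phi = t + 2m (t = number of trees, m = marked nodes).
- Insert: O(1) actual, Delta Phi = +1 (one new tree) => O(1) amortized.
- Decrease-key: with c cascading cuts, actual cost is O(c); Delta Phi <= c - 2(c-1) + 2 = 4 - c (c new trees; >= c-1 marks cleared; <= 1 new mark). Amortized O(c) + (4 - c) = O(1).
- Extract-min: O(D(n) + t) actual; consolidation drops t to <= D(n)+1, so Delta Phi pays for the t term. D(n) = O(log n) for n = 1598 => O(log n) amortized.
- Delete: decrease-key to -inf then extract-min = O(log n).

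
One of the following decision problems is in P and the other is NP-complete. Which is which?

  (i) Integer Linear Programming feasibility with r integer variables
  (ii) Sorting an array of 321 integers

(i) is NP-complete: ILP feasibility is NP-complete (LP relaxation is in P).
(ii) is P: merge sort runs in O(n log n).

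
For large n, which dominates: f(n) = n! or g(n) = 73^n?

f(n) = n! grows faster: n!/73^n -> infinity by Stirling.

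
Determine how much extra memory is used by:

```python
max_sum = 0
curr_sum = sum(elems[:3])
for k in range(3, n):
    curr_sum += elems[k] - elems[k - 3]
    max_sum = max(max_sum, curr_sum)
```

Space complexity: O(1).
Only a constant amount of auxiliary storage is used; nothing grows with n.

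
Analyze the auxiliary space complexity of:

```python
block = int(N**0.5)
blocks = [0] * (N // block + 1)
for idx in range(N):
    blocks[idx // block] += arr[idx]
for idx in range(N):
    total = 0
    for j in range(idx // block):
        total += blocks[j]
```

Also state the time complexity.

Space complexity: O(sqrt(n)).
Storage scales with sqrt(n).
Time complexity: O(n * sqrt(n)).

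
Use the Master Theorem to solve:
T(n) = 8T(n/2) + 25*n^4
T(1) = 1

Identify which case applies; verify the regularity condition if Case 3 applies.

a=8, b=2, f(n)=25*n^4.
log_2(8) = 3 < 4.
f(n) = Omega(n^(3+epsilon)) for some epsilon > 0, so Case 3 is the candidate.
Regularity: a*f(n/b) = 8*25*(n/2)^4 = (8/16)*25*n^4 <= c*f(n) with c = 8/16 < 1. Satisfied.
Case 3: T(n) = Theta(n^4).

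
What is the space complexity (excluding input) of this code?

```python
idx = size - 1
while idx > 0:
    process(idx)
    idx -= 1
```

Space complexity: O(1).
Only a constant amount of auxiliary storage is used; nothing grows with n.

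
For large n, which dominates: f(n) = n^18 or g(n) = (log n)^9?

f(n) = n^18 grows faster: any positive polynomial dominates any polylog.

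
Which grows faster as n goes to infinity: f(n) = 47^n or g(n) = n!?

g(n) = n! grows faster: n!/47^n -> infinity by Stirling.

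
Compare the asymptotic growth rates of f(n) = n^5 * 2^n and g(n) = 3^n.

g(n) = 3^n grows faster: 3^n / (n^5 2^n) = (3/2)^n / n^5 -> infinity since 3/2 > 1.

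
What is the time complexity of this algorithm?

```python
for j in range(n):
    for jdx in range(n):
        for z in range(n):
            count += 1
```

Time complexity: O(n^3).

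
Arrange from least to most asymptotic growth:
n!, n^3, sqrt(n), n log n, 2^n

Ordered by growth rate: sqrt(n) < n log n < n^3 < 2^n < n!.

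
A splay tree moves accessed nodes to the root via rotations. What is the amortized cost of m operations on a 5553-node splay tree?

Using a potential function Phi = sum of log(size of subtree) for each node, each splay operation has amortized cost O(log n) where n = 5553. Bad individual operations (O(n)) are offset by decreased potential.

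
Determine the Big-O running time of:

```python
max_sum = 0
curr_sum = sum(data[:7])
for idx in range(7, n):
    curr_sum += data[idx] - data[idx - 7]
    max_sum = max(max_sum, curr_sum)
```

Time complexity: O(n).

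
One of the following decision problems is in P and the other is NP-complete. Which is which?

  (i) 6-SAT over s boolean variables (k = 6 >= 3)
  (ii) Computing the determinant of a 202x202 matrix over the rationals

(i) is NP-complete: 3-SAT is NP-complete (Cook-Levin); k-SAT for k>=3 reduces from 3-SAT.
(ii) is P: Gaussian elimination runs in O(n^3).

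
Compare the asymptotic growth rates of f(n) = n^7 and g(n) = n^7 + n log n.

f(n) = n^7 and g(n) = n^7 + n log n are Theta of each other: the lower-order n log n term is o(n^7); both are Theta(n^7).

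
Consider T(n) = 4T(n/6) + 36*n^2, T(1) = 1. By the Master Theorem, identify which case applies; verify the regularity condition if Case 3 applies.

a=4, b=6, f(n)=36*n^2.
log_6(4) = 0.7737 < 2.
f(n) = Omega(n^(0.7737+epsilon)) for some epsilon > 0, so Case 3 is the candidate.
Regularity: a*f(n/b) = 4*36*(n/6)^2 = (4/36)*36*n^2 <= c*f(n) with c = 4/36 < 1. Satisfied.
Case 3: T(n) = Theta(n^2).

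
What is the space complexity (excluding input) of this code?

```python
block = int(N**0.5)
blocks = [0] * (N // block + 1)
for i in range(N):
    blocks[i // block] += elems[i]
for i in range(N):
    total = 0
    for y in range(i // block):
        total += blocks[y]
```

Space complexity: O(sqrt(n)).
Storage scales with sqrt(n).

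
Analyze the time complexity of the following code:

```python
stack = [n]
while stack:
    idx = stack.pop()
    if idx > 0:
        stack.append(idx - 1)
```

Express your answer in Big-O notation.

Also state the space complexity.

Time complexity: O(n).
Space complexity: O(1).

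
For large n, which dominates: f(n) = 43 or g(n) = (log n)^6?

g(n) = (log n)^6 grows faster: any unbounded function dominates a constant.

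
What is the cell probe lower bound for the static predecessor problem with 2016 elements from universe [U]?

The Patrascu-Thorup lower bound shows any data structure on n = 2016 elements using O(n * polylog(n)) space requires Omega(log log U) query time. van Emde Boas trees achieve O(log log U) with O(U) space.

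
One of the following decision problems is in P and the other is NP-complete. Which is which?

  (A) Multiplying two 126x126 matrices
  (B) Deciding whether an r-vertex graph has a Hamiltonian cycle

(A) is P: the schoolbook algorithm runs in O(n^3).
(B) is NP-complete: one of Karp's 21 NP-complete problems.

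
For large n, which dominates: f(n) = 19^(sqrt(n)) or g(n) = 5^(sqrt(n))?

f(n) = 19^(sqrt(n)) grows faster: ratio is (19/5)^(sqrt(n)) -> infinity since 19/5 > 1.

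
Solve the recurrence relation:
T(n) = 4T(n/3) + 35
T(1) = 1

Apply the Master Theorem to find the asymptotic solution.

a=4, b=3, f(n)=35. log_3(4) = 1.262. Case 1 of Master Theorem: T(n) = O(n^1.262).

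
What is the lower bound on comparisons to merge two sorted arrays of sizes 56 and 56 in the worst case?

Adversary: with |56 - 56| <= 1 the inputs can be fully interleaved so that every adjacent pair in the merged output comes from different arrays. Then each of the 111 adjacent pairs must be directly compared, or the algorithm cannot determine their relative order. Standard merge meets this bound.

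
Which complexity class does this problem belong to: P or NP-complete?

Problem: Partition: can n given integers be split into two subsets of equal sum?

This problem is NP-complete: Subset Sum reduces to it (one of Karp's 21 NP-complete problems).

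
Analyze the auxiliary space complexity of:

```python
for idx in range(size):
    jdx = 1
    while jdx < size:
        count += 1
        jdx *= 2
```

Space complexity: O(1).
Only a constant amount of auxiliary storage is used; nothing grows with n.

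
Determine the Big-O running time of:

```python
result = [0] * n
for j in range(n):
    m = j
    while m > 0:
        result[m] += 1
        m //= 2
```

Time complexity: O(n log n).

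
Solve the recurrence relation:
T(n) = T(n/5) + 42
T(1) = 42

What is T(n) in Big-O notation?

Each step divides n by 5 and adds 42. After log_5(n) steps, T(n) = O(log n).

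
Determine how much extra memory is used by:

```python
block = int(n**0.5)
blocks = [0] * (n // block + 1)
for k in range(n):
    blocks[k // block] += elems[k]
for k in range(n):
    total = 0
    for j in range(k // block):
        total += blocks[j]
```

Space complexity: O(sqrt(n)).
Storage scales with sqrt(n).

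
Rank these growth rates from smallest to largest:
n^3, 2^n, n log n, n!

Ordered by growth rate: n log n < n^3 < 2^n < n!.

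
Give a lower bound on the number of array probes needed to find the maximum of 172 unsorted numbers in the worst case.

Adversary: any unprobed cell could hold a value larger than everything seen so far. If fewer than 172 cells are probed, the adversary places the max in an unprobed cell. So all 172 cells must be examined; together with 172-1 comparisons this is tight.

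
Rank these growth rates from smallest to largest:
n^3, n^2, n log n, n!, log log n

Ordered by growth rate: log log n < n log n < n^2 < n^3 < n!.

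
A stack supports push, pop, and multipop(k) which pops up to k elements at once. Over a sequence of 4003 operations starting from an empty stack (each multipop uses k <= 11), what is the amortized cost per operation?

Each element is pushed exactly once and popped at most once (whether by pop or as part of a multipop). So the total number of individual pops over the whole sequence is at most the number of pushes, which is at most 4003. Total work <= 2 * 4003, hence O(1) amortized per operation.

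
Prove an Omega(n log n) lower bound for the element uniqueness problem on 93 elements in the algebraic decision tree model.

In the algebraic decision tree model, element uniqueness on 93 elements is equivalent to determining which cell of an arrangement of C(93,2) = 4278 hyperplanes x_i = x_j contains the input point. Ben-Or's theorem shows this requires Omega(n log n).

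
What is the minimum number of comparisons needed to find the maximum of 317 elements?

Finding the maximum requires 316 comparisons. Each comparison eliminates exactly one candidate. With 317 candidates, we need 316 eliminations.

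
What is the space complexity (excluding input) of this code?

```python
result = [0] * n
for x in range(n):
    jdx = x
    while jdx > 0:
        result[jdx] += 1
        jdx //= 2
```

Space complexity: O(n).
Auxiliary storage grows linearly with the input size n in the worst case.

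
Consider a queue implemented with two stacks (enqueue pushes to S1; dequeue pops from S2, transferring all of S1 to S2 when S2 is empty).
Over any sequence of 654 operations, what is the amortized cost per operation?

Each element is pushed to S1 once, popped once, pushed to S2 once, and popped once: 4 unit operations over its lifetime. Over 654 operations the total work is O(654). Amortized O(1) per enqueue/dequeue.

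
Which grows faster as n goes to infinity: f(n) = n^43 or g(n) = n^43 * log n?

g(n) = n^43 * log n grows faster: extra log n factor -> infinity.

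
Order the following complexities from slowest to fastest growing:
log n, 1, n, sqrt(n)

Ordered by growth rate: 1 < log n < sqrt(n) < n.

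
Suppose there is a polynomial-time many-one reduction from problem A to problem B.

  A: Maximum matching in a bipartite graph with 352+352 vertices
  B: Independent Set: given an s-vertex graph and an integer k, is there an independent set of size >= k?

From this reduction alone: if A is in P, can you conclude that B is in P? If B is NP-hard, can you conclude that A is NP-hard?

A poly-time reduction A <=_p B transfers tractability DOWN (B easy => A easy) and hardness UP (A hard => B hard), not the reverse.
From A in P, the reduction alone does NOT give B in P: any problem in P trivially reduces to SAT, yet SAT is not known to be in P.
From B NP-hard, the reduction alone does NOT give A NP-hard: again, easy problems reduce to hard ones.
(Here in fact A is P and B is NP-complete.)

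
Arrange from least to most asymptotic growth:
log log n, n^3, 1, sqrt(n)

Ordered by growth rate: 1 < log log n < sqrt(n) < n^3.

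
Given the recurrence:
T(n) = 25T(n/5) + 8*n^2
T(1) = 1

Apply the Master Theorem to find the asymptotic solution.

a=25, b=5, f(n)=8*n^2. log_5(25) = 2. Case 2: T(n) = O(n^2 log n).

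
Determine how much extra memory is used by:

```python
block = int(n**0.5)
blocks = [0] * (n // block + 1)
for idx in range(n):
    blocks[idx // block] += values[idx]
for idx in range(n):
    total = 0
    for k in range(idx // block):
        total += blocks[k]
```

Space complexity: O(sqrt(n)).
Storage scales with sqrt(n).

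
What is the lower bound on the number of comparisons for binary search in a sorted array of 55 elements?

With 55 possible positions, we need at least ceil(log_2(55)) = 6 comparisons. Each comparison splits the remaining candidates by at most half.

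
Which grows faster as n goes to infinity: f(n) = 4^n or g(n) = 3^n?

f(n) = 4^n grows faster: (4/3)^n -> infinity since 4/3 > 1.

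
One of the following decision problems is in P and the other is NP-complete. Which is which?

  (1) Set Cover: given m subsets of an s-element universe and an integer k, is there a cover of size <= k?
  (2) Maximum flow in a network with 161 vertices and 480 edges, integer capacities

(1) is NP-complete: one of Karp's 21 NP-complete problems (with k part of the input).
(2) is P: Edmonds-Karp / push-relabel run in polynomial time.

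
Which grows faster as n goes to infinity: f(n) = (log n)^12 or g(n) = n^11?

g(n) = n^11 grows faster: any positive polynomial dominates any polylog.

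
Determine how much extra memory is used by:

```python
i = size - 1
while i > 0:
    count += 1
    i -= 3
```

Space complexity: O(1).
Only a constant amount of auxiliary storage is used; nothing grows with n.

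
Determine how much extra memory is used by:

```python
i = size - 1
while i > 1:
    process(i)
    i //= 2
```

Space complexity: O(1).
Only a constant amount of auxiliary storage is used; nothing grows with n.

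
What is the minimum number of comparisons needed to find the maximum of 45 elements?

Finding the maximum requires 44 comparisons. Each comparison eliminates exactly one candidate. With 45 candidates, we need 44 eliminations.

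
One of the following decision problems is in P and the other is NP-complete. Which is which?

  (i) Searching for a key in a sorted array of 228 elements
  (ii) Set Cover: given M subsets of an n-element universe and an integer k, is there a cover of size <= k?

(i) is P: binary search runs in O(log n).
(ii) is NP-complete: one of Karp's 21 NP-complete problems (with k part of the input).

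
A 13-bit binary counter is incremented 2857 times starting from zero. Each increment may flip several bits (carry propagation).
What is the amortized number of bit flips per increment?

Bit i flips on every 2^i-th increment, so over 2857 increments bit i flips floor(2857/2^i) times. Summing over i: total flips < 2 * 2857. Amortized: < 2 = O(1) per increment.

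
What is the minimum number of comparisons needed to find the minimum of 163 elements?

Finding the minimum requires 162 comparisons, identical reasoning to finding the maximum. Each comparison eliminates one candidate.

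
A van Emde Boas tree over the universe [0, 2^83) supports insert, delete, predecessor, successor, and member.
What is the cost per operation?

vEB recursively partitions [0, 9671406556917033397649408) into sqrt(u) clusters of size sqrt(u). Each operation recurses into either one cluster or the summary, never both: T(u) = T(sqrt(u)) + O(1) => T(u) = O(log log u) = O(log 83). This is worst-case, not just amortized.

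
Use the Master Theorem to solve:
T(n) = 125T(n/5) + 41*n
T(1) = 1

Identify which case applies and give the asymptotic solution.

a=125, b=5, f(n)=41*n.
log_5(125) = 3 > 1.
Since f(n) = O(n^1) is polynomially smaller than n^3, Case 1 applies.
T(n) = Theta(n^3).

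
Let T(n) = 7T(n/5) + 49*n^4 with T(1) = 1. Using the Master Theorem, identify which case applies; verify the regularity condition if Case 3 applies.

a=7, b=5, f(n)=49*n^4.
log_5(7) = 1.209 < 4.
f(n) = Omega(n^(1.209+epsilon)) for some epsilon > 0, so Case 3 is the candidate.
Regularity: a*f(n/b) = 7*49*(n/5)^4 = (7/625)*49*n^4 <= c*f(n) with c = 7/625 < 1. Satisfied.
Case 3: T(n) = Theta(n^4).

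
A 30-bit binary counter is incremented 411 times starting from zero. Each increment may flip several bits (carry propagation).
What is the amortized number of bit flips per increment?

Bit i flips on every 2^i-th increment, so over 411 increments bit i flips floor(411/2^i) times. Summing over i: total flips < 2 * 411. Amortized: < 2 = O(1) per increment.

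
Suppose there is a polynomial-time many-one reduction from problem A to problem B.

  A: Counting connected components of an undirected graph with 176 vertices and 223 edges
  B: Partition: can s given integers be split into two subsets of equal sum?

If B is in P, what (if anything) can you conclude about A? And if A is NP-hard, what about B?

A poly-time reduction A <=_p B means any A-instance can be transformed to a B-instance in poly time.
If B is in P: compose the reduction with B's poly-time algorithm to solve A in poly time, so A is in P.
If A is NP-hard: every NP problem reduces to A, which reduces to B; composing reductions, every NP problem reduces to B, so B is NP-hard.
(Here in fact A is P and B is NP-complete.)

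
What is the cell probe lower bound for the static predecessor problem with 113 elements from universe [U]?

The Patrascu-Thorup lower bound shows any data structure on n = 113 elements using O(n * polylog(n)) space requires Omega(log log U) query time. van Emde Boas trees achieve O(log log U) with O(U) space.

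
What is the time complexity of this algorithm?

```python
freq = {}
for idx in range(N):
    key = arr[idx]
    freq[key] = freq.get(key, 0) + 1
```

Time complexity: O(n).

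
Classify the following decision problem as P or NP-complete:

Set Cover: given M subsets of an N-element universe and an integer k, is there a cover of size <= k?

This problem is NP-complete: one of Karp's 21 NP-complete problems (with k part of the input).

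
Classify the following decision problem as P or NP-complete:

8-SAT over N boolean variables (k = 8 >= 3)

This problem is NP-complete: 3-SAT is NP-complete (Cook-Levin); k-SAT for k>=3 reduces from 3-SAT.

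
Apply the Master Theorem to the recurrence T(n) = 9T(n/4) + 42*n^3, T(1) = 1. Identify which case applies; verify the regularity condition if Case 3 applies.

a=9, b=4, f(n)=42*n^3.
log_4(9) = 1.585 < 3.
f(n) = Omega(n^(1.585+epsilon)) for some epsilon > 0, so Case 3 is the candidate.
Regularity: a*f(n/b) = 9*42*(n/4)^3 = (9/64)*42*n^3 <= c*f(n) with c = 9/64 < 1. Satisfied.
Case 3: T(n) = Theta(n^3).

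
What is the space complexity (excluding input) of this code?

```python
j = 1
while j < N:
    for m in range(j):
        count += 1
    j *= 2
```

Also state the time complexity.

Space complexity: O(1).
Only a constant amount of auxiliary storage is used; nothing grows with n.
Time complexity: O(n).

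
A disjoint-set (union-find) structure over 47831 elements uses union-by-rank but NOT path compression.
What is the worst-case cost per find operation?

Union-by-rank alone keeps every tree's height <= log_2(47831) ~= 15.5. Each find traverses from a node to its root, costing O(height) = O(log n). Without path compression this bound is tight.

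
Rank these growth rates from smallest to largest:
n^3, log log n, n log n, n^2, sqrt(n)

Ordered by growth rate: log log n < sqrt(n) < n log n < n^2 < n^3.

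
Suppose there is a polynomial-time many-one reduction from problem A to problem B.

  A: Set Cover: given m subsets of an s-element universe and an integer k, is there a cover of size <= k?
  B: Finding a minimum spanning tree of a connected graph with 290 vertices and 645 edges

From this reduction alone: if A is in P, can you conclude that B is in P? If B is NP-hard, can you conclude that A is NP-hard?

A poly-time reduction A <=_p B transfers tractability DOWN (B easy => A easy) and hardness UP (A hard => B hard), not the reverse.
From A in P, the reduction alone does NOT give B in P: any problem in P trivially reduces to SAT, yet SAT is not known to be in P.
From B NP-hard, the reduction alone does NOT give A NP-hard: again, easy problems reduce to hard ones.
(Here in fact A is NP-complete and B is in P, so no such reduction is known -- its existence would imply P = NP; the analysis concerns only what the assumed reduction would or would not let you conclude.)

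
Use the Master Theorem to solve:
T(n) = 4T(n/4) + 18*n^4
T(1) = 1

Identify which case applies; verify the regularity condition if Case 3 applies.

a=4, b=4, f(n)=18*n^4.
log_4(4) = 1 < 4.
f(n) = Omega(n^(1+epsilon)) for some epsilon > 0, so Case 3 is the candidate.
Regularity: a*f(n/b) = 4*18*(n/4)^4 = (4/256)*18*n^4 <= c*f(n) with c = 4/256 < 1. Satisfied.
Case 3: T(n) = Theta(n^4).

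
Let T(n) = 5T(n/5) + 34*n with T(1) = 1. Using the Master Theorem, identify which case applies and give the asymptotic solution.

a=5, b=5, f(n)=34*n.
log_5(5) = 1, so n^(log_b(a)) = n.
f(n) = Theta(n), so Case 2 applies.
T(n) = Theta(n log n).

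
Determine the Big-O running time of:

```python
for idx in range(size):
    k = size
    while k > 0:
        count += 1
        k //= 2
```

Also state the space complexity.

Time complexity: O(n log n).
Space complexity: O(1).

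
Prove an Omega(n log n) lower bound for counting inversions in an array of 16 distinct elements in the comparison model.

Decision-tree argument: at any leaf, the comparisons made (with transitivity) must totally order all 16 elements -- otherwise some pair (i,j) is unordered, and an adversary can present two inputs agreeing on every comparison made but with that pair flipped, changing the inversion count by 1, so the leaf's output is wrong on one of them. Hence the tree has >= 16! leaves and height >= log_2(16!) = Omega(n log n). Modified merge sort achieves O(n log n).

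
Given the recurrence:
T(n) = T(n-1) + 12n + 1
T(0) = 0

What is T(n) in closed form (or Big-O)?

Dominant term in sum is 12*sum(i, i=1..n) = 12*n*(n+1)/2 = O(n^2).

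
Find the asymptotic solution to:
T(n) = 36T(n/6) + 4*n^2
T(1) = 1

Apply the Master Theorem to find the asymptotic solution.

a=36, b=6, f(n)=4*n^2. log_6(36) = 2. Case 2: T(n) = O(n^2 log n).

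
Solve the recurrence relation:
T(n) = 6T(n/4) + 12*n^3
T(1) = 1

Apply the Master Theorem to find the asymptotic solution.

a=6, b=4, f(n)=12*n^3. log_4(6) = 1.292 < 3. Case 3: T(n) = O(n^3).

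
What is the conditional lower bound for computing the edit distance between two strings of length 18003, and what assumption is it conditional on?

Under SETH (the Strong Exponential Time Hypothesis), edit distance on length-18003 strings cannot be computed in O(n^(2-epsilon)) time for any epsilon > 0 (Backurs-Indyk). The reduction is from CNF-SAT via the orthogonal vectors problem.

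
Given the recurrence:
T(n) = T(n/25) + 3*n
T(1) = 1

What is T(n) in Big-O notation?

Geometric series: 3*n*(1 + 1/25 + 1/25^2 + ...) = O(n). T(n) = O(n).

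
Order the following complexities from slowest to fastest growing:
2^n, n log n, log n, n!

Ordered by growth rate: log n < n log n < 2^n < n!.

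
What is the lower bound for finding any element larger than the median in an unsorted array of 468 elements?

To find an element larger than the median of 468 elements, we must see Omega(n) elements. Without seeing enough elements, an adversary can make any unseen element the median.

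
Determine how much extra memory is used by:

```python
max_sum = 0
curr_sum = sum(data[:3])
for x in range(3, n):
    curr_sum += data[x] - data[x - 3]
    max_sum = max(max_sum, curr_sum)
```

Space complexity: O(1).
Only a constant amount of auxiliary storage is used; nothing grows with n.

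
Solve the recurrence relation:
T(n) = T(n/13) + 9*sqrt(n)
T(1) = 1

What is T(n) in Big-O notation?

Each level contributes sqrt(n/13^k). Geometric series with ratio 1/sqrt(13) < 1 sums to O(sqrt(n)).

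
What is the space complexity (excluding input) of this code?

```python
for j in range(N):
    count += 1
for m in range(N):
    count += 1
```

Space complexity: O(1).
Only a constant amount of auxiliary storage is used; nothing grows with n.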